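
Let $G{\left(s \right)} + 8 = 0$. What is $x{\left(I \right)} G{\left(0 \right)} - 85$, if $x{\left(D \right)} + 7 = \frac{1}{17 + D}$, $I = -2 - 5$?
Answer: $- \frac{149}{5} \approx -29.8$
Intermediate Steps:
$G{\left(s \right)} = -8$ ($G{\left(s \right)} = -8 + 0 = -8$)
$I = -7$ ($I = -2 - 5 = -7$)
$x{\left(D \right)} = -7 + \frac{1}{17 + D}$
$x{\left(I \right)} G{\left(0 \right)} - 85 = \frac{-118 - -49}{17 - 7} \left(-8\right) - 85 = \frac{-118 + 49}{10} \left(-8\right) - 85 = \frac{1}{10} \left(-69\right) \left(-8\right) - 85 = \left(- \frac{69}{10}\right) \left(-8\right) - 85 = \frac{276}{5} - 85 = - \frac{149}{5}$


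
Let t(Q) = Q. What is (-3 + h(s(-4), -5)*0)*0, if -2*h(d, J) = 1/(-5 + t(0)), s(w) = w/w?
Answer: 0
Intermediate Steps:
s(w) = 1
h(d, J) = 1/10 (h(d, J) = -1/(2*(-5 + 0)) = -1/2/(-5) = -1/2*(-1/5) = 1/10)
(-3 + h(s(-4), -5)*0)*0 = (-3 + (1/10)*0)*0 = (-3 + 0)*0 = -3*0 = 0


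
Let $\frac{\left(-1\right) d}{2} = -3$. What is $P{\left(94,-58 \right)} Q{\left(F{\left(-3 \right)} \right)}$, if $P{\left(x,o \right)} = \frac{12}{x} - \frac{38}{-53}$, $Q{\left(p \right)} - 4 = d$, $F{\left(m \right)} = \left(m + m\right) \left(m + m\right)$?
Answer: $\frac{21040}{2491} \approx 8.4464$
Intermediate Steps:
$d = 6$ ($d = \left(-2\right) \left(-3\right) = 6$)
$F{\left(m \right)} = 4 m^{2}$ ($F{\left(m \right)} = 2 m 2 m = 4 m^{2}$)
$Q{\left(p \right)} = 10$ ($Q{\left(p \right)} = 4 + 6 = 10$)
$P{\left(x,o \right)} = \frac{38}{53} + \frac{12}{x}$ ($P{\left(x,o \right)} = \frac{12}{x} - - \frac{38}{53} = \frac{12}{x} + \frac{38}{53} = \frac{38}{53} + \frac{12}{x}$)
$P{\left(94,-58 \right)} Q{\left(F{\left(-3 \right)} \right)} = \left(\frac{38}{53} + \frac{12}{94}\right) 10 = \left(\frac{38}{53} + 12 \cdot \frac{1}{94}\right) 10 = \left(\frac{38}{53} + \frac{6}{47}\right) 10 = \frac{2104}{2491} \cdot 10 = \frac{21040}{2491}$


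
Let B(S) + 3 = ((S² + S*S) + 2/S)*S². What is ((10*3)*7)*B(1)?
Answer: 210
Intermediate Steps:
B(S) = -3 + S²*(2/S + 2*S²) (B(S) = -3 + ((S² + S*S) + 2/S)*S² = -3 + ((S² + S²) + 2/S)*S² = -3 + (2*S² + 2/S)*S² = -3 + (2/S + 2*S²)*S² = -3 + S²*(2/S + 2*S²))
((10*3)*7)*B(1) = ((10*3)*7)*(-3 + 2*1 + 2*1⁴) = (30*7)*(-3 + 2 + 2*1) = 210*(-3 + 2 + 2) = 210*1 = 210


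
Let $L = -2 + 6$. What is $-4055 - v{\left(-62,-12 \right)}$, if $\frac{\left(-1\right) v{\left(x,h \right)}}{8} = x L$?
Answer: $-6039$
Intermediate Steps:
$L = 4$
$v{\left(x,h \right)} = - 32 x$ ($v{\left(x,h \right)} = - 8 x 4 = - 8 \cdot 4 x = - 32 x$)
$-4055 - v{\left(-62,-12 \right)} = -4055 - \left(-32\right) \left(-62\right) = -4055 - 1984 = -6039$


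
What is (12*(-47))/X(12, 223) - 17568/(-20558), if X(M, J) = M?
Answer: -474329/10279 ≈ -46.145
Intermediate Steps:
(12*(-47))/X(12, 223) - 17568/(-20558) = (12*(-47))/12 - 17568/(-20558) = -564*1/12 - 17568*(-1/20558) = -47 + 8784/10279 = -474329/10279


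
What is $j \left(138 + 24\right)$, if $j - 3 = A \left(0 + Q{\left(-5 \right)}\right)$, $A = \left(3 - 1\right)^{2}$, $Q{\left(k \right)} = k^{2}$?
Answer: $16686$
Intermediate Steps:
$A = 4$ ($A = 2^{2} = 4$)
$j = 103$ ($j = 3 + 4 \left(0 + \left(-5\right)^{2}\right) = 3 + 4 \left(0 + 25\right) = 3 + 4 \cdot 25 = 3 + 100 = 103$)
$j \left(138 + 24\right) = 103 \left(138 + 24\right) = 103 \cdot 162 = 16686$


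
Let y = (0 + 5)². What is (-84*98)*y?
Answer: -205800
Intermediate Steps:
y = 25 (y = 5² = 25)
(-84*98)*y = -84*98*25 = -8232*25 = -205800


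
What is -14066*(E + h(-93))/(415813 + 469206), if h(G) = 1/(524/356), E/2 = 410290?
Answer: -1512039706554/115937489 ≈ -13042.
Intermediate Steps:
E = 820580 (E = 2*410290 = 820580)
h(G) = 89/131 (h(G) = 1/(524*(1/356)) = 1/(131/89) = 89/131)
-14066*(E + h(-93))/(415813 + 469206) = -14066*(820580 + 89/131)/(415813 + 469206) = -14066/(885019/(107496069/131)) = -14066/(885019*(131/107496069)) = -14066/115937489/107496069 = -14066*107496069/115937489 = -1512039706554/115937489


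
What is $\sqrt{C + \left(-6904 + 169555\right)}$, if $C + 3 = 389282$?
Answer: $\sqrt{551930} \approx 742.92$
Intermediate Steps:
$C = 389279$ ($C = -3 + 389282 = 389279$)
$\sqrt{C + \left(-6904 + 169555\right)} = \sqrt{389279 + \left(-6904 + 169555\right)} = \sqrt{389279 + 162651} = \sqrt{551930}$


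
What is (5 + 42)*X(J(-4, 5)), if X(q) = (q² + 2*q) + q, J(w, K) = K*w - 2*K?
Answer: 38070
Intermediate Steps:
J(w, K) = -2*K + K*w
X(q) = q² + 3*q
(5 + 42)*X(J(-4, 5)) = (5 + 42)*((5*(-2 - 4))*(3 + 5*(-2 - 4))) = 47*((5*(-6))*(3 + 5*(-6))) = 47*(-30*(3 - 30)) = 47*(-30*(-27)) = 47*810 = 38070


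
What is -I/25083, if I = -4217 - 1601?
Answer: 5818/25083 ≈ 0.23195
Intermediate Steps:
I = -5818
-I/25083 = -1*(-5818)/25083 = 5818*(1/25083) = 5818/25083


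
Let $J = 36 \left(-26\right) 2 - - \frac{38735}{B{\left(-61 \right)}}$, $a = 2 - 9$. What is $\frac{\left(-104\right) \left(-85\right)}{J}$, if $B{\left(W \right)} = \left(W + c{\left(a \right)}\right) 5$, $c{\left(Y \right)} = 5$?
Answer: $- \frac{495040}{112579} \approx -4.3973$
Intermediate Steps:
$a = -7$ ($a = 2 - 9 = -7$)
$B{\left(W \right)} = 25 + 5 W$ ($B{\left(W \right)} = \left(W + 5\right) 5 = \left(5 + W\right) 5 = 25 + 5 W$)
$J = - \frac{112579}{56}$ ($J = 36 \left(-26\right) 2 - - \frac{38735}{25 + 5 \left(-61\right)} = \left(-936\right) 2 - - \frac{38735}{25 - 305} = -1872 - - \frac{38735}{-280} = -1872 - \left(-38735\right) \left(- \frac{1}{280}\right) = -1872 - \frac{7747}{56} = - \frac{112579}{56} \approx -2010.3$)
$\frac{\left(-104\right) \left(-85\right)}{J} = \frac{\left(-104\right) \left(-85\right)}{- \frac{112579}{56}} = 8840 \left(- \frac{56}{112579}\right) = - \frac{495040}{112579}$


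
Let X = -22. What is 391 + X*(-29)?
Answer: 1029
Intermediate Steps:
391 + X*(-29) = 391 - 22*(-29) = 391 + 638 = 1029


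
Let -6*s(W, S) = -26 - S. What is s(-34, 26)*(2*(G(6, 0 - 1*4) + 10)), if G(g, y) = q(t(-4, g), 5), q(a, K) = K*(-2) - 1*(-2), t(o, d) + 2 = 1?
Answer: 104/3 ≈ 34.667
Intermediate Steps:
t(o, d) = -1 (t(o, d) = -2 + 1 = -1)
s(W, S) = 13/3 + S/6 (s(W, S) = -(-26 - S)/6 = 13/3 + S/6)
q(a, K) = 2 - 2*K (q(a, K) = -2*K + 2 = 2 - 2*K)
G(g, y) = -8 (G(g, y) = 2 - 2*5 = 2 - 10 = -8)
s(-34, 26)*(2*(G(6, 0 - 1*4) + 10)) = (13/3 + (⅙)*26)*(2*(-8 + 10)) = (13/3 + 13/3)*(2*2) = (26/3)*4 = 104/3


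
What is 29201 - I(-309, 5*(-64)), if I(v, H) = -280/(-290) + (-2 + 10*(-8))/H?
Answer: 135486971/4640 ≈ 29200.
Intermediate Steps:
I(v, H) = 28/29 - 82/H (I(v, H) = -280*(-1/290) + (-2 - 80)/H = 28/29 - 82/H)
29201 - I(-309, 5*(-64)) = 29201 - (28/29 - 82/(5*(-64))) = 29201 - (28/29 - 82/(-320)) = 29201 - (28/29 - 82*(-1/320)) = 29201 - (28/29 + 41/160) = 29201 - 1*5669/4640 = 29201 - 5669/4640 = 135486971/4640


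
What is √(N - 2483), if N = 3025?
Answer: √542 ≈ 23.281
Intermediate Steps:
√(N - 2483) = √(3025 - 2483) = √542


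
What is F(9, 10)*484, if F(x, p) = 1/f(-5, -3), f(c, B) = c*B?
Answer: 484/15 ≈ 32.267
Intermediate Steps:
f(c, B) = B*c
F(x, p) = 1/15 (F(x, p) = 1/(-3*(-5)) = 1/15)
F(9, 10)*484 = (1/15)*484 = 484/15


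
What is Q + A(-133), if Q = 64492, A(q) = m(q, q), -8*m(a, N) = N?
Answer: 516069/8 ≈ 64509.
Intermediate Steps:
m(a, N) = -N/8
A(q) = -q/8
Q + A(-133) = 64492 - ⅛*(-133) = 64492 + 133/8 = 516069/8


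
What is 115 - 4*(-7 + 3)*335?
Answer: 5475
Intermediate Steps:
115 - 4*(-7 + 3)*335 = 115 - 4*(-4)*335 = 115 + 16*335 = 115 + 5360 = 5475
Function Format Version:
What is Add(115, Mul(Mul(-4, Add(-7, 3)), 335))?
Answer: 5475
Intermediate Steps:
Add(115, Mul(Mul(-4, Add(-7, 3)), 335)) = Add(115, Mul(Mul(-4, -4), 335)) = Add(115, Mul(16, 335)) = Add(115, 5360) = 5475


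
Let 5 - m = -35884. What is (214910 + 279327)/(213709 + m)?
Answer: 494237/249598 ≈ 1.9801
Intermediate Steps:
m = 35889 (m = 5 - 1*(-35884) = 5 + 35884 = 35889)
(214910 + 279327)/(213709 + m) = (214910 + 279327)/(213709 + 35889) = 494237/249598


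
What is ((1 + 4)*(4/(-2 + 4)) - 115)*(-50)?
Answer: 5250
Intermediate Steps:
((1 + 4)*(4/(-2 + 4)) - 115)*(-50) = (5*(4/2) - 115)*(-50) = (5*(4*(1/2)) - 115)*(-50) = (5*2 - 115)*(-50) = (10 - 115)*(-50) = -105*(-50) = 5250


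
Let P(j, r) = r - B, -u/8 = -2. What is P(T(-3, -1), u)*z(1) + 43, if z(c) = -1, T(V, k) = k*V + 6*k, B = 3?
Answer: 30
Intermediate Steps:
u = 16 (u = -8*(-2) = 16)
T(V, k) = 6*k + V*k (T(V, k) = V*k + 6*k = 6*k + V*k)
P(j, r) = -3 + r (P(j, r) = r - 1*3 = r - 3 = -3 + r)
P(T(-3, -1), u)*z(1) + 43 = (-3 + 16)*(-1) + 43 = 13*(-1) + 43 = -13 + 43 = 30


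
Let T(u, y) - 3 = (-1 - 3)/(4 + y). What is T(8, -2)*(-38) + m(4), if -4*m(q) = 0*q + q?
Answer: -39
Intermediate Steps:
m(q) = -q/4 (m(q) = -(0*q + q)/4 = -(0 + q)/4 = -q/4)
T(u, y) = 3 - 4/(4 + y) (T(u, y) = 3 + (-1 - 3)/(4 + y) = 3 - 4/(4 + y))
T(8, -2)*(-38) + m(4) = ((8 + 3*(-2))/(4 - 2))*(-38) - ¼*4 = ((8 - 6)/2)*(-38) - 1 = ((½)*2)*(-38) - 1 = 1*(-38) - 1 = -38 - 1 = -39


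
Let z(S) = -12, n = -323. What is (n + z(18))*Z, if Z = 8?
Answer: -2680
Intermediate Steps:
(n + z(18))*Z = (-323 - 12)*8 = -335*8 = -2680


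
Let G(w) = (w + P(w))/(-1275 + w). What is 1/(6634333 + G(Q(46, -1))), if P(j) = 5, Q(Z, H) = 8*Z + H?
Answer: 227/1505993498 ≈ 1.5073e-7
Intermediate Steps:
Q(Z, H) = H + 8*Z
G(w) = (5 + w)/(-1275 + w) (G(w) = (w + 5)/(-1275 + w) = (5 + w)/(-1275 + w))
1/(6634333 + G(Q(46, -1))) = 1/(6634333 + (5 + (-1 + 8*46))/(-1275 + (-1 + 8*46))) = 1/(6634333 + (5 + (-1 + 368))/(-1275 + (-1 + 368))) = 1/(6634333 + (5 + 367)/(-1275 + 367)) = 1/(6634333 + 372/(-908)) = 1/(6634333 - 1/908*372) = 1/(6634333 - 93/227) = 1/(1505993498/227) = 227/1505993498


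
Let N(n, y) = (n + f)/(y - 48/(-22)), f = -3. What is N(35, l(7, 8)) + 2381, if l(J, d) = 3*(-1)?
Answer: 21077/9 ≈ 2341.9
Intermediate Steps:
l(J, d) = -3
N(n, y) = (-3 + n)/(24/11 + y) (N(n, y) = (n - 3)/(y - 48/(-22)) = (-3 + n)/(y - 48*(-1/22)) = (-3 + n)/(y + 24/11) = (-3 + n)/(24/11 + y))
N(35, l(7, 8)) + 2381 = 11*(-3 + 35)/(24 + 11*(-3)) + 2381 = 11*32/(24 - 33) + 2381 = 11*32/(-9) + 2381 = 11*(-⅑)*32 + 2381 = -352/9 + 2381 = 21077/9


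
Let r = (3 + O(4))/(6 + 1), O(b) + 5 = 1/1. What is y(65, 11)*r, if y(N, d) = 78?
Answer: -78/7 ≈ -11.143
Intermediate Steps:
O(b) = -4 (O(b) = -5 + 1/1 = -5 + 1 = -4)
r = -⅐ (r = (3 - 4)/(6 + 1) = -1/7 = -1*⅐ = -⅐ ≈ -0.14286)
y(65, 11)*r = 78*(-⅐) = -78/7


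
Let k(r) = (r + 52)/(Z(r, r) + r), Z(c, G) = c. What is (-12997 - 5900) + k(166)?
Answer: -3136793/166 ≈ -18896.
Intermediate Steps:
k(r) = (52 + r)/(2*r) (k(r) = (r + 52)/(r + r) = (52 + r)/((2*r)) = (52 + r)*(1/(2*r)) = (52 + r)/(2*r))
(-12997 - 5900) + k(166) = (-12997 - 5900) + (1/2)*(52 + 166)/166 = -18897 + (1/2)*(1/166)*218 = -18897 + 109/166 = -3136793/166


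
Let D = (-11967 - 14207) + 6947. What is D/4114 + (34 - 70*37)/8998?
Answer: -490695/98978 ≈ -4.9576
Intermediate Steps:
D = -19227 (D = -26174 + 6947 = -19227)
D/4114 + (34 - 70*37)/8998 = -19227/4114 + (34 - 70*37)/8998 = -19227*1/4114 + (34 - 2590)*(1/8998) = -1131/242 - 2556*1/8998 = -1131/242 - 1278/4499 = -490695/98978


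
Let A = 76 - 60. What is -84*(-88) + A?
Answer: 7408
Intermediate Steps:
A = 16
-84*(-88) + A = -84*(-88) + 16 = 7392 + 16 = 7408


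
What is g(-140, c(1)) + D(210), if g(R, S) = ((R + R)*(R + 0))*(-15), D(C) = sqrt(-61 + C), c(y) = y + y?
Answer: -588000 + sqrt(149) ≈ -5.8799e+5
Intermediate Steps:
c(y) = 2*y
g(R, S) = -30*R**2 (g(R, S) = ((2*R)*R)*(-15) = (2*R**2)*(-15) = -30*R**2)
g(-140, c(1)) + D(210) = -30*(-140)**2 + sqrt(-61 + 210) = -30*19600 + sqrt(149) = -588000 + sqrt(149)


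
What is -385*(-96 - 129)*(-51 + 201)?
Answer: 12993750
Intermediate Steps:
-385*(-96 - 129)*(-51 + 201) = -(-86625)*150 = -385*(-33750) = 12993750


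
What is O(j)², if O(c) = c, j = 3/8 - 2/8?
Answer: 1/64 ≈ 0.015625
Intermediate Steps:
j = ⅛ (j = 3*(⅛) - 2*⅛ = 3/8 - ¼ = ⅛ ≈ 0.12500)
O(j)² = (⅛)² = 1/64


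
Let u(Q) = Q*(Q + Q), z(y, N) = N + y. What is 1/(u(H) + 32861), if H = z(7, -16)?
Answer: 1/33023 ≈ 3.0282e-5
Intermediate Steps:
H = -9 (H = -16 + 7 = -9)
u(Q) = 2*Q**2 (u(Q) = Q*(2*Q) = 2*Q**2)
1/(u(H) + 32861) = 1/(2*(-9)**2 + 32861) = 1/(2*81 + 32861) = 1/(162 + 32861) = 1/33023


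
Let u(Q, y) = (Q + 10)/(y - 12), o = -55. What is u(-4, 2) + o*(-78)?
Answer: 21447/5 ≈ 4289.4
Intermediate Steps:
u(Q, y) = (10 + Q)/(-12 + y)
u(-4, 2) + o*(-78) = (10 - 4)/(-12 + 2) - 55*(-78) = 6/(-10) + 4290 = -⅒*6 + 4290 = -⅗ + 4290 = 21447/5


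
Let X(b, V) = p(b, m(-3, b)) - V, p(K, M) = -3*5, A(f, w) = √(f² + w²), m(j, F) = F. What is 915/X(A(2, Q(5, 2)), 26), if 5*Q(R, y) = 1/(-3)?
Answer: -915/41 ≈ -22.317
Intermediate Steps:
Q(R, y) = -1/15 (Q(R, y) = (⅕)/(-3) = (⅕)*(-⅓) = -1/15)
p(K, M) = -15
X(b, V) = -15 - V
915/X(A(2, Q(5, 2)), 26) = 915/(-15 - 1*26) = 915/(-15 - 26) = 915/(-41) = 915*(-1/41) = -915/41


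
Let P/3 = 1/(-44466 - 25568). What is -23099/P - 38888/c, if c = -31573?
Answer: 51076127367382/94719 ≈ 5.3924e+8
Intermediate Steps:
P = -3/70034 (P = 3/(-44466 - 25568) = 3/(-70034) = 3*(-1/70034) = -3/70034 ≈ -4.2836e-5)
-23099/P - 38888/c = -23099/(-3/70034) - 38888/(-31573) = -23099*(-70034/3) - 38888*(-1/31573) = 1617715366/3 + 38888/31573 = 51076127367382/94719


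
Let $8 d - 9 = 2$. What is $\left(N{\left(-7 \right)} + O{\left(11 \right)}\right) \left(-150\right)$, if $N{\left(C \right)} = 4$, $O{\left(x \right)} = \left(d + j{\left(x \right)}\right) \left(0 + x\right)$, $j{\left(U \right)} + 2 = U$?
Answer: $- \frac{70875}{4} \approx -17719.0$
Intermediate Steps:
$d = \frac{11}{8}$ ($d = \frac{9}{8} + \frac{1}{8} \cdot 2 = \frac{9}{8} + \frac{1}{4} = \frac{11}{8} \approx 1.375$)
$j{\left(U \right)} = -2 + U$
$O{\left(x \right)} = x \left(- \frac{5}{8} + x\right)$ ($O{\left(x \right)} = \left(\frac{11}{8} + \left(-2 + x\right)\right) \left(0 + x\right) = \left(- \frac{5}{8} + x\right) x = x \left(- \frac{5}{8} + x\right)$)
$\left(N{\left(-7 \right)} + O{\left(11 \right)}\right) \left(-150\right) = \left(4 + \frac{1}{8} \cdot 11 \left(-5 + 8 \cdot 11\right)\right) \left(-150\right) = \left(4 + \frac{1}{8} \cdot 11 \left(-5 + 88\right)\right) \left(-150\right) = \left(4 + \frac{1}{8} \cdot 11 \cdot 83\right) \left(-150\right) = \left(4 + \frac{913}{8}\right) \left(-150\right) = \frac{945}{8} \left(-150\right) = - \frac{70875}{4}$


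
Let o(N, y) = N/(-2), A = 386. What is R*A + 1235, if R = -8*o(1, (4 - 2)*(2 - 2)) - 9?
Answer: -695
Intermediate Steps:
o(N, y) = -N/2 (o(N, y) = N*(-½) = -N/2)
R = -5 (R = -(-4) - 9 = -8*(-½) - 9 = 4 - 9 = -5)
R*A + 1235 = -5*386 + 1235 = -1930 + 1235 = -695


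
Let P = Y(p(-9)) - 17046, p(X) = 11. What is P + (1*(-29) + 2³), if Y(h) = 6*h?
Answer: -17001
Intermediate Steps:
P = -16980 (P = 6*11 - 17046 = 66 - 17046 = -16980)
P + (1*(-29) + 2³) = -16980 + (1*(-29) + 2³) = -16980 + (-29 + 8) = -16980 - 21 = -17001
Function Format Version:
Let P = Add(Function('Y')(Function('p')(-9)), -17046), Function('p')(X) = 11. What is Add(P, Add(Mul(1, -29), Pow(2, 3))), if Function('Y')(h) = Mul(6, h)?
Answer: -17001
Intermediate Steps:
P = -16980 (P = Add(Mul(6, 11), -17046) = Add(66, -17046) = -16980)
Add(P, Add(Mul(1, -29), Pow(2, 3))) = Add(-16980, Add(Mul(1, -29), Pow(2, 3))) = Add(-16980, Add(-29, 8)) = Add(-16980, -21) = -17001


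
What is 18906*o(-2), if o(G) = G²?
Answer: 75624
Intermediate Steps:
18906*o(-2) = 18906*(-2)² = 18906*4 = 75624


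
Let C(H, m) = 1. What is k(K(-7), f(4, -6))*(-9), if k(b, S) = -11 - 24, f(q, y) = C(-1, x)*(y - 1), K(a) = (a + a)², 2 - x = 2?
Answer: 315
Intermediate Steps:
x = 0 (x = 2 - 1*2 = 2 - 2 = 0)
K(a) = 4*a² (K(a) = (2*a)² = 4*a²)
f(q, y) = -1 + y (f(q, y) = 1*(y - 1) = 1*(-1 + y) = -1 + y)
k(b, S) = -35
k(K(-7), f(4, -6))*(-9) = -35*(-9) = 315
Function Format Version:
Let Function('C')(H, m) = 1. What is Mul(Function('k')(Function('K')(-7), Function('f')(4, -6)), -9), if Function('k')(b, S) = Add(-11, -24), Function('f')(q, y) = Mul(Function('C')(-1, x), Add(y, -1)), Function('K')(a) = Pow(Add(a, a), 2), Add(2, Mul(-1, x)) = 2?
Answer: 315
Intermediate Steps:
x = 0 (x = Add(2, Mul(-1, 2)) = Add(2, -2) = 0)
Function('K')(a) = Mul(4, Pow(a, 2)) (Function('K')(a) = Pow(Mul(2, a), 2) = Mul(4, Pow(a, 2)))
Function('f')(q, y) = Add(-1, y) (Function('f')(q, y) = Mul(1, Add(y, -1)) = Mul(1, Add(-1, y)) = Add(-1, y))
Function('k')(b, S) = -35
Mul(Function('k')(Function('K')(-7), Function('f')(4, -6)), -9) = Mul(-35, -9) = 315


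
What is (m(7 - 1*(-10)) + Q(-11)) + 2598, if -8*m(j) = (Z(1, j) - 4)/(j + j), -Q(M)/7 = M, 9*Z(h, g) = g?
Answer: 6548419/2448 ≈ 2675.0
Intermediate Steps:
Z(h, g) = g/9
Q(M) = -7*M
m(j) = -(-4 + j/9)/(16*j) (m(j) = -(j/9 - 4)/(8*(j + j)) = -(-4 + j/9)/(8*(2*j)) = -(-4 + j/9)*1/(2*j)/8 = -(-4 + j/9)/(16*j))
(m(7 - 1*(-10)) + Q(-11)) + 2598 = ((36 - (7 - 1*(-10)))/(144*(7 - 1*(-10))) - 7*(-11)) + 2598 = ((36 - (7 + 10))/(144*(7 + 10)) + 77) + 2598 = ((1/144)*(36 - 1*17)/17 + 77) + 2598 = ((1/144)*(1/17)*(36 - 17) + 77) + 2598 = ((1/144)*(1/17)*19 + 77) + 2598 = (19/2448 + 77) + 2598 = 188515/2448 + 2598 = 6548419/2448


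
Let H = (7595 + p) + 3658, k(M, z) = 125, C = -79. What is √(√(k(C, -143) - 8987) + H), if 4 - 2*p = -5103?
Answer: √(55226 + 4*I*√8862)/2 ≈ 117.5 + 0.40058*I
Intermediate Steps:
p = 5107/2 (p = 2 - ½*(-5103) = 2 + 5103/2 = 5107/2 ≈ 2553.5)
H = 27613/2 (H = (7595 + 5107/2) + 3658 = 20297/2 + 3658 = 27613/2 ≈ 13807.)
√(√(k(C, -143) - 8987) + H) = √(√(125 - 8987) + 27613/2) = √(√(-8862) + 27613/2) = √(I*√8862 + 27613/2) = √(27613/2 + I*√8862)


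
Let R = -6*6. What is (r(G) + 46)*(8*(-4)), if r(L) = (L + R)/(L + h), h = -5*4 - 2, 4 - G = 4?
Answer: -16768/11 ≈ -1524.4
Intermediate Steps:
G = 0 (G = 4 - 1*4 = 4 - 4 = 0)
R = -36 (R = -3*12 = -36)
h = -22 (h = -20 - 2 = -22)
r(L) = (-36 + L)/(-22 + L) (r(L) = (L - 36)/(L - 22) = (-36 + L)/(-22 + L))
(r(G) + 46)*(8*(-4)) = ((-36 + 0)/(-22 + 0) + 46)*(8*(-4)) = (-36/(-22) + 46)*(-32) = (-1/22*(-36) + 46)*(-32) = (18/11 + 46)*(-32) = (524/11)*(-32) = -16768/11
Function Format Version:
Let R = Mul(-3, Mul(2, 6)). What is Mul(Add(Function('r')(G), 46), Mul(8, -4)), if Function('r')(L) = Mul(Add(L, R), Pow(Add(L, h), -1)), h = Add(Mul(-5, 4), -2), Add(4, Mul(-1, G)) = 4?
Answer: Rational(-16768, 11) ≈ -1524.4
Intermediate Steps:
G = 0 (G = Add(4, Mul(-1, 4)) = Add(4, -4) = 0)
R = -36 (R = Mul(-3, 12) = -36)
h = -22 (h = Add(-20, -2) = -22)
Function('r')(L) = Mul(Pow(Add(-22, L), -1), Add(-36, L)) (Function('r')(L) = Mul(Add(L, -36), Pow(Add(L, -22), -1)) = Mul(Add(-36, L), Pow(Add(-22, L), -1)) = Mul(Pow(Add(-22, L), -1), Add(-36, L)))
Mul(Add(Function('r')(G), 46), Mul(8, -4)) = Mul(Add(Mul(Pow(Add(-22, 0), -1), Add(-36, 0)), 46), Mul(8, -4)) = Mul(Add(Mul(Pow(-22, -1), -36), 46), -32) = Mul(Add(Mul(Rational(-1, 22), -36), 46), -32) = Mul(Add(Rational(18, 11), 46), -32) = Mul(Rational(524, 11), -32) = Rational(-16768, 11)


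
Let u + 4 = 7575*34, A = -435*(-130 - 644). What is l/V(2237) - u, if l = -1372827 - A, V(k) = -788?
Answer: -201236731/788 ≈ -2.5538e+5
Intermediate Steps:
A = 336690 (A = -435*(-774) = -1*(-336690) = 336690)
u = 257546 (u = -4 + 7575*34 = -4 + 257550 = 257546)
l = -1709517 (l = -1372827 - 1*336690 = -1372827 - 336690 = -1709517)
l/V(2237) - u = -1709517/(-788) - 1*257546 = -1709517*(-1/788) - 257546 = 1709517/788 - 257546 = -201236731/788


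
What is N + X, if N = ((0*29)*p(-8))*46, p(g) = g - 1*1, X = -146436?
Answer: -146436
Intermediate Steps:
p(g) = -1 + g (p(g) = g - 1 = -1 + g)
N = 0 (N = ((0*29)*(-1 - 8))*46 = (0*(-9))*46 = 0*46 = 0)
N + X = 0 - 146436 = -146436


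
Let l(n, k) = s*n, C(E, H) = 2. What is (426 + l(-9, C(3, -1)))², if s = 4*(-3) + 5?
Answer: 239121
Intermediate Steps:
s = -7 (s = -12 + 5 = -7)
l(n, k) = -7*n
(426 + l(-9, C(3, -1)))² = (426 - 7*(-9))² = (426 + 63)² = 489² = 239121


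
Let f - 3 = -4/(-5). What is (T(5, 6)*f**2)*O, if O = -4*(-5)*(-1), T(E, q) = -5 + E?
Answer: 0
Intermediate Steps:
f = 19/5 (f = 3 - 4/(-5) = 3 - 4*(-1/5) = 3 + 4/5 = 19/5 ≈ 3.8000)
O = -20 (O = 20*(-1) = -20)
(T(5, 6)*f**2)*O = ((-5 + 5)*(19/5)**2)*(-20) = (0*(361/25))*(-20) = 0*(-20) = 0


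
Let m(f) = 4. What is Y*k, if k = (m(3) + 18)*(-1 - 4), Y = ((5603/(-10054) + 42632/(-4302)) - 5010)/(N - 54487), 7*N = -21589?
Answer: -3800068812995/396149854986 ≈ -9.5925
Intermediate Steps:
N = -21589/7 (N = (1/7)*(-21589) = -21589/7 ≈ -3084.1)
Y = 760013762599/8715296809692 (Y = ((5603/(-10054) + 42632/(-4302)) - 5010)/(-21589/7 - 54487) = ((5603*(-1/10054) + 42632*(-1/4302)) - 5010)/(-402998/7) = ((-5603/10054 - 21316/2151) - 5010)*(-7/402998) = (-226363117/21626154 - 5010)*(-7/402998) = -108573394657/21626154*(-7/402998) = 760013762599/8715296809692 ≈ 0.087205)
k = -110 (k = (4 + 18)*(-1 - 4) = 22*(-5) = -110)
Y*k = (760013762599/8715296809692)*(-110) = -3800068812995/396149854986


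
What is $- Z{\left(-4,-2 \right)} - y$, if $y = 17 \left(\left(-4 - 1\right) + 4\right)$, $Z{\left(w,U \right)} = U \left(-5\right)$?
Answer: $7$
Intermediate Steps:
$Z{\left(w,U \right)} = - 5 U$
$y = -17$ ($y = 17 \left(-5 + 4\right) = 17 \left(-1\right) = -17$)
$- Z{\left(-4,-2 \right)} - y = - \left(-5\right) \left(-2\right) - -17 = \left(-1\right) 10 + 17 = -10 + 17 = 7$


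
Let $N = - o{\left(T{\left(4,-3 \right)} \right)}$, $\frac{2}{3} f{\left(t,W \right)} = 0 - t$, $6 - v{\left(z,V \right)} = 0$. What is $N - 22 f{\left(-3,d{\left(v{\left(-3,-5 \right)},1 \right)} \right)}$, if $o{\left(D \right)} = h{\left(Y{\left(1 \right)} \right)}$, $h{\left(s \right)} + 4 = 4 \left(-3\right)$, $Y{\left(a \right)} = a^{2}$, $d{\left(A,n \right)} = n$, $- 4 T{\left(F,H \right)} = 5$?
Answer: $-83$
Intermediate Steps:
$v{\left(z,V \right)} = 6$ ($v{\left(z,V \right)} = 6 - 0 = 6 + 0 = 6$)
$T{\left(F,H \right)} = - \frac{5}{4}$ ($T{\left(F,H \right)} = \left(- \frac{1}{4}\right) 5 = - \frac{5}{4}$)
$f{\left(t,W \right)} = - \frac{3 t}{2}$ ($f{\left(t,W \right)} = \frac{3 \left(0 - t\right)}{2} = \frac{3 \left(- t\right)}{2} = - \frac{3 t}{2}$)
$h{\left(s \right)} = -16$ ($h{\left(s \right)} = -4 + 4 \left(-3\right) = -4 - 12 = -16$)
$o{\left(D \right)} = -16$
$N = 16$ ($N = \left(-1\right) \left(-16\right) = 16$)
$N - 22 f{\left(-3,d{\left(v{\left(-3,-5 \right)},1 \right)} \right)} = 16 - 22 \left(\left(- \frac{3}{2}\right) \left(-3\right)\right) = 16 - 99 = -83$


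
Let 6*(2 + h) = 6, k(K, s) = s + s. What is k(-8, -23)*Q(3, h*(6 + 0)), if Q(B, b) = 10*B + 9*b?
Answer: 1104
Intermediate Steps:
k(K, s) = 2*s
h = -1 (h = -2 + (⅙)*6 = -2 + 1 = -1)
Q(B, b) = 9*b + 10*B
k(-8, -23)*Q(3, h*(6 + 0)) = (2*(-23))*(9*(-(6 + 0)) + 10*3) = -46*(9*(-1*6) + 30) = -46*(9*(-6) + 30) = -46*(-54 + 30) = -46*(-24) = 1104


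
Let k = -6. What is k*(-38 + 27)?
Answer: 66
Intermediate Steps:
k*(-38 + 27) = -6*(-38 + 27) = -6*(-11) = 66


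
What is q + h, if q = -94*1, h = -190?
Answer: -284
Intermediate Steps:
q = -94
q + h = -94 - 190 = -284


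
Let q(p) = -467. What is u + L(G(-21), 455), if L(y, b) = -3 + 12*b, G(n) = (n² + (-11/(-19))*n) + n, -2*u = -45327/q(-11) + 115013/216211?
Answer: 546069266875/100970537 ≈ 5408.2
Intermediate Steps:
u = -4926953534/100970537 (u = -(-45327/(-467) + 115013/216211)/2 = -(-45327*(-1/467) + 115013*(1/216211))/2 = -(45327/467 + 115013/216211)/2 = -½*9853907068/100970537 = -4926953534/100970537 ≈ -48.796)
G(n) = n² + 30*n/19 (G(n) = (n² + (-11*(-1/19))*n) + n = (n² + 11*n/19) + n = n² + 30*n/19)
u + L(G(-21), 455) = -4926953534/100970537 + (-3 + 12*455) = -4926953534/100970537 + (-3 + 5460) = -4926953534/100970537 + 5457 = 546069266875/100970537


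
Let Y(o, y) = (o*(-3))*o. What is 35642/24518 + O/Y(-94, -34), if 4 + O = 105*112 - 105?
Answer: 329569459/324961572 ≈ 1.0142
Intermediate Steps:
O = 11651 (O = -4 + (105*112 - 105) = -4 + (11760 - 105) = -4 + 11655 = 11651)
Y(o, y) = -3*o² (Y(o, y) = (-3*o)*o = -3*o²)
35642/24518 + O/Y(-94, -34) = 35642/24518 + 11651/((-3*(-94)²)) = 35642*(1/24518) + 11651/((-3*8836)) = 17821/12259 + 11651/(-26508) = 17821/12259 + 11651*(-1/26508) = 17821/12259 - 11651/26508 = 329569459/324961572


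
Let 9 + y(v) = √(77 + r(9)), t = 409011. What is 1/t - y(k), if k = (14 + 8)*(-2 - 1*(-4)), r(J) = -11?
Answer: 3681100/409011 - √66 ≈ 0.87596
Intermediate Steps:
k = 44 (k = 22*(-2 + 4) = 22*2 = 44)
y(v) = -9 + √66 (y(v) = -9 + √(77 - 11) = -9 + √66)
1/t - y(k) = 1/409011 - (-9 + √66) = 1/409011 + (9 - √66) = 3681100/409011 - √66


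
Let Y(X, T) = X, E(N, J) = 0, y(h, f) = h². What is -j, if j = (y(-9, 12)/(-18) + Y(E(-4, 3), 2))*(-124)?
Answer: -558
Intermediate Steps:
j = 558 (j = ((-9)²/(-18) + 0)*(-124) = (81*(-1/18) + 0)*(-124) = (-9/2 + 0)*(-124) = -9/2*(-124) = 558)
-j = -1*558 = -558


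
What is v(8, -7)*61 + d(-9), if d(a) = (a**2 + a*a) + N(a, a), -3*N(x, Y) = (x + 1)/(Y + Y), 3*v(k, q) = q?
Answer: 527/27 ≈ 19.519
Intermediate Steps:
v(k, q) = q/3
N(x, Y) = -(1 + x)/(6*Y) (N(x, Y) = -(x + 1)/(3*(Y + Y)) = -(1 + x)/(3*(2*Y)) = -(1 + x)*1/(2*Y)/3 = -(1 + x)/(6*Y))
d(a) = 2*a**2 + (-1 - a)/(6*a) (d(a) = (a**2 + a*a) + (-1 - a)/(6*a) = (a**2 + a**2) + (-1 - a)/(6*a) = 2*a**2 + (-1 - a)/(6*a))
v(8, -7)*61 + d(-9) = ((1/3)*(-7))*61 + (1/6)*(-1 - 1*(-9) + 12*(-9)**3)/(-9) = -7/3*61 + (1/6)*(-1/9)*(-1 + 9 + 12*(-729)) = -427/3 + (1/6)*(-1/9)*(-1 + 9 - 8748) = -427/3 + (1/6)*(-1/9)*(-8740) = -427/3 + 4370/27 = 527/27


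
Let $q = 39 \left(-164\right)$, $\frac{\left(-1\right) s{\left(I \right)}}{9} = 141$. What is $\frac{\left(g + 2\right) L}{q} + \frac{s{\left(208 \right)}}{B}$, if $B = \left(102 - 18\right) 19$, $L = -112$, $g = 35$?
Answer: $- \frac{125225}{850668} \approx -0.14721$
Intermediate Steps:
$s{\left(I \right)} = -1269$ ($s{\left(I \right)} = \left(-9\right) 141 = -1269$)
$B = 1596$ ($B = 84 \cdot 19 = 1596$)
$q = -6396$
$\frac{\left(g + 2\right) L}{q} + \frac{s{\left(208 \right)}}{B} = \frac{\left(35 + 2\right) \left(-112\right)}{-6396} - \frac{1269}{1596} = 37 \left(-112\right) \left(- \frac{1}{6396}\right) - \frac{423}{532} = \left(-4144\right) \left(- \frac{1}{6396}\right) - \frac{423}{532} = \frac{1036}{1599} - \frac{423}{532} = - \frac{125225}{850668}$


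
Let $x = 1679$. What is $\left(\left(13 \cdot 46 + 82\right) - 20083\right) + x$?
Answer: $-17724$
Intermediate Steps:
$\left(\left(13 \cdot 46 + 82\right) - 20083\right) + x = \left(\left(13 \cdot 46 + 82\right) - 20083\right) + 1679 = \left(\left(598 + 82\right) - 20083\right) + 1679 = \left(680 - 20083\right) + 1679 = -19403 + 1679 = -17724$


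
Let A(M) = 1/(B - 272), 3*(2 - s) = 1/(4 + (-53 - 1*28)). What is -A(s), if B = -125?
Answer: 1/397 ≈ 0.0025189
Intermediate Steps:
s = 463/231 (s = 2 - 1/(3*(4 + (-53 - 1*28))) = 2 - 1/(3*(4 + (-53 - 28))) = 2 - 1/(3*(4 - 81)) = 2 - ⅓/(-77) = 2 - ⅓*(-1/77) = 2 + 1/231 = 463/231 ≈ 2.0043)
A(M) = -1/397 (A(M) = 1/(-125 - 272) = 1/(-397) = -1/397)
-A(s) = -1*(-1/397) = 1/397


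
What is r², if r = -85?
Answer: 7225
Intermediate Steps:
r² = (-85)² = 7225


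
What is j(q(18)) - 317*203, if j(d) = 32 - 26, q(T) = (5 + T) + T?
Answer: -64345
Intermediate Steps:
q(T) = 5 + 2*T
j(d) = 6
j(q(18)) - 317*203 = 6 - 317*203 = 6 - 64351 = -64345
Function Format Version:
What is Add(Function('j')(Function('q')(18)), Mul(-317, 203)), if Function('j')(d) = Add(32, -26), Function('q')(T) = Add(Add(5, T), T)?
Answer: -64345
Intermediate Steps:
Function('q')(T) = Add(5, Mul(2, T))
Function('j')(d) = 6
Add(Function('j')(Function('q')(18)), Mul(-317, 203)) = Add(6, Mul(-317, 203)) = Add(6, -64351) = -64345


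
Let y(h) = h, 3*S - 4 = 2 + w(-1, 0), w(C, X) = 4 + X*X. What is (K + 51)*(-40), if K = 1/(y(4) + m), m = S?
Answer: -22500/11 ≈ -2045.5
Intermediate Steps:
w(C, X) = 4 + X²
S = 10/3 (S = 4/3 + (2 + (4 + 0²))/3 = 4/3 + (2 + (4 + 0))/3 = 4/3 + (2 + 4)/3 = 4/3 + (⅓)*6 = 4/3 + 2 = 10/3 ≈ 3.3333)
m = 10/3 ≈ 3.3333
K = 3/22 (K = 1/(4 + 10/3) = 1/(22/3) = 3/22 ≈ 0.13636)
(K + 51)*(-40) = (3/22 + 51)*(-40) = (1125/22)*(-40) = -22500/11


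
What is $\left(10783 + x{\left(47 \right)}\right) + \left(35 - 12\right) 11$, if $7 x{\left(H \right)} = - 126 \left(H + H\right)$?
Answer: $9344$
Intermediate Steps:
$x{\left(H \right)} = - 36 H$ ($x{\left(H \right)} = \frac{\left(-126\right) \left(H + H\right)}{7} = \frac{\left(-126\right) 2 H}{7} = \frac{\left(-252\right) H}{7} = - 36 H$)
$\left(10783 + x{\left(47 \right)}\right) + \left(35 - 12\right) 11 = \left(10783 - 1692\right) + \left(35 - 12\right) 11 = \left(10783 - 1692\right) + 23 \cdot 11 = 9091 + 253 = 9344$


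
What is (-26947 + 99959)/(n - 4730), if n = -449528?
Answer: -36506/227129 ≈ -0.16073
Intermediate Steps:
(-26947 + 99959)/(n - 4730) = (-26947 + 99959)/(-449528 - 4730) = 73012/(-454258) = 73012*(-1/454258) = -36506/227129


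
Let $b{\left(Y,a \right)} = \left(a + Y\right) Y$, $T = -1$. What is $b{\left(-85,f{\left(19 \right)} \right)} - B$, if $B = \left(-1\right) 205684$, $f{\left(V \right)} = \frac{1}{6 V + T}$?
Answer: $\frac{24058632}{113} \approx 2.1291 \cdot 10^{5}$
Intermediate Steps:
$f{\left(V \right)} = \frac{1}{-1 + 6 V}$ ($f{\left(V \right)} = \frac{1}{6 V - 1} = \frac{1}{-1 + 6 V}$)
$b{\left(Y,a \right)} = Y \left(Y + a\right)$ ($b{\left(Y,a \right)} = \left(Y + a\right) Y = Y \left(Y + a\right)$)
$B = -205684$
$b{\left(-85,f{\left(19 \right)} \right)} - B = - 85 \left(-85 + \frac{1}{-1 + 6 \cdot 19}\right) - -205684 = - 85 \left(-85 + \frac{1}{-1 + 114}\right) + 205684 = - 85 \left(-85 + \frac{1}{113}\right) + 205684 = \left(-85\right) \left(- \frac{9604}{113}\right) + 205684 = \frac{816340}{113} + 205684 = \frac{24058632}{113}$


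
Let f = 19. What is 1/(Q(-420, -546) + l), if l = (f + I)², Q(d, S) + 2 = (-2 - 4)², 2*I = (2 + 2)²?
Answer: 1/763 ≈ 0.0013106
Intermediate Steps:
I = 8 (I = (2 + 2)²/2 = (½)*4² = (½)*16 = 8)
Q(d, S) = 34 (Q(d, S) = -2 + (-2 - 4)² = -2 + (-6)² = -2 + 36 = 34)
l = 729 (l = (19 + 8)² = 27² = 729)
1/(Q(-420, -546) + l) = 1/(34 + 729) = 1/763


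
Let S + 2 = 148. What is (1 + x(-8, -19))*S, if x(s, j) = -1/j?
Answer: 2920/19 ≈ 153.68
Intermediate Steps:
S = 146 (S = -2 + 148 = 146)
(1 + x(-8, -19))*S = (1 - 1/(-19))*146 = (1 - 1*(-1/19))*146 = (1 + 1/19)*146 = (20/19)*146 = 2920/19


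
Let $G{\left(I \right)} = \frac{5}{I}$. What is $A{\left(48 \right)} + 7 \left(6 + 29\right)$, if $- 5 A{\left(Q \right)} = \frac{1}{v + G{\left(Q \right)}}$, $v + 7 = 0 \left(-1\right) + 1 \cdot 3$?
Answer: $\frac{229123}{935} \approx 245.05$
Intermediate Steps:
$v = -4$ ($v = -7 + \left(0 \left(-1\right) + 1 \cdot 3\right) = -7 + \left(0 + 3\right) = -7 + 3 = -4$)
$A{\left(Q \right)} = - \frac{1}{5 \left(-4 + \frac{5}{Q}\right)}$
$A{\left(48 \right)} + 7 \left(6 + 29\right) = \frac{1}{5} \cdot 48 \frac{1}{-5 + 4 \cdot 48} + 7 \left(6 + 29\right) = \frac{1}{5} \cdot 48 \frac{1}{-5 + 192} + 7 \cdot 35 = \frac{1}{5} \cdot 48 \cdot \frac{1}{187} + 245 = \frac{48}{935} + 245 = \frac{229123}{935}$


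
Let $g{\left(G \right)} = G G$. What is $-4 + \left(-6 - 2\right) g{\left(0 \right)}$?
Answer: $-4$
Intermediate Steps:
$g{\left(G \right)} = G^{2}$
$-4 + \left(-6 - 2\right) g{\left(0 \right)} = -4 + \left(-6 - 2\right) 0^{2} = -4 + \left(-6 - 2\right) 0 = -4 - 0 = -4 + 0 = -4$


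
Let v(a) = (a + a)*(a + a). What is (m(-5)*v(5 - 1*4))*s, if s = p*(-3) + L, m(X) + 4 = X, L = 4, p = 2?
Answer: 72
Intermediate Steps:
v(a) = 4*a² (v(a) = (2*a)*(2*a) = 4*a²)
m(X) = -4 + X
s = -2 (s = 2*(-3) + 4 = -6 + 4 = -2)
(m(-5)*v(5 - 1*4))*s = ((-4 - 5)*(4*(5 - 1*4)²))*(-2) = -36*(5 - 4)²*(-2) = -36*1²*(-2) = -36*(-2) = 72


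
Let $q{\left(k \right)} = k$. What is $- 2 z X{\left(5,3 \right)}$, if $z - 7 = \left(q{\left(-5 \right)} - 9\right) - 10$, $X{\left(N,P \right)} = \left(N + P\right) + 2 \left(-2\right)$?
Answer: $136$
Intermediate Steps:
$X{\left(N,P \right)} = -4 + N + P$ ($X{\left(N,P \right)} = \left(N + P\right) - 4 = -4 + N + P$)
$z = -17$ ($z = 7 - 24 = -17$)
$- 2 z X{\left(5,3 \right)} = \left(-2\right) \left(-17\right) \left(-4 + 5 + 3\right) = 34 \cdot 4 = 136$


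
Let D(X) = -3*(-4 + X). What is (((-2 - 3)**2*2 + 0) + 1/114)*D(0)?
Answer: 11402/19 ≈ 600.11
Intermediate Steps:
D(X) = 12 - 3*X
(((-2 - 3)**2*2 + 0) + 1/114)*D(0) = (((-2 - 3)**2*2 + 0) + 1/114)*(12 - 3*0) = (((-5)**2*2 + 0) + 1*(1/114))*(12 + 0) = ((25*2 + 0) + 1/114)*12 = ((50 + 0) + 1/114)*12 = (50 + 1/114)*12 = (5701/114)*12 = 11402/19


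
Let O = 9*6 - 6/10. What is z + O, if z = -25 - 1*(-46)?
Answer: 372/5 ≈ 74.400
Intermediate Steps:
z = 21 (z = -25 + 46 = 21)
O = 267/5 (O = 54 - 6*1/10 = 54 - 3/5 = 267/5 ≈ 53.400)
z + O = 21 + 267/5 = 372/5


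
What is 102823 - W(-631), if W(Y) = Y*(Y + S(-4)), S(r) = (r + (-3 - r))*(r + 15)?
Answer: -316161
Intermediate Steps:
S(r) = -45 - 3*r (S(r) = -3*(15 + r) = -45 - 3*r)
W(Y) = Y*(-33 + Y) (W(Y) = Y*(Y + (-45 - 3*(-4))) = Y*(Y + (-45 + 12)) = Y*(Y - 33) = Y*(-33 + Y))
102823 - W(-631) = 102823 - (-631)*(-33 - 631) = 102823 - (-631)*(-664) = 102823 - 1*418984 = 102823 - 418984 = -316161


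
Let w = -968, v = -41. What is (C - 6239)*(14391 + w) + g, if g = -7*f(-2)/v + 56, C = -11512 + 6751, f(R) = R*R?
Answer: -6053770676/41 ≈ -1.4765e+8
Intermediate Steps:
f(R) = R**2
C = -4761
g = 2324/41 (g = -7*(-2)**2/(-41) + 56 = -28*(-1)/41 + 56 = -7*(-4/41) + 56 = 28/41 + 56 = 2324/41 ≈ 56.683)
(C - 6239)*(14391 + w) + g = (-4761 - 6239)*(14391 - 968) + 2324/41 = -11000*13423 + 2324/41 = -147653000 + 2324/41 = -6053770676/41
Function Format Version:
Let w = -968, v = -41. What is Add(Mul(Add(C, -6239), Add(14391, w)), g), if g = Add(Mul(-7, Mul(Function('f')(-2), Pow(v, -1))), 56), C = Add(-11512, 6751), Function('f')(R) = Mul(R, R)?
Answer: Rational(-6053770676, 41) ≈ -1.4765e+8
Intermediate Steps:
Function('f')(R) = Pow(R, 2)
C = -4761
g = Rational(2324, 41) (g = Add(Mul(-7, Mul(Pow(-2, 2), Pow(-41, -1))), 56) = Add(Mul(-7, Mul(4, Rational(-1, 41))), 56) = Add(Mul(-7, Rational(-4, 41)), 56) = Add(Rational(28, 41), 56) = Rational(2324, 41) ≈ 56.683)
Add(Mul(Add(C, -6239), Add(14391, w)), g) = Add(Mul(Add(-4761, -6239), Add(14391, -968)), Rational(2324, 41)) = Add(Mul(-11000, 13423), Rational(2324, 41)) = Add(-147653000, Rational(2324, 41)) = Rational(-6053770676, 41)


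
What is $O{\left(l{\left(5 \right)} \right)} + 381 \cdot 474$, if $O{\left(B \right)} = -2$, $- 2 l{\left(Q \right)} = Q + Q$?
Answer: $180592$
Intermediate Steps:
$l{\left(Q \right)} = - Q$ ($l{\left(Q \right)} = - \frac{Q + Q}{2} = - \frac{2 Q}{2} = - Q$)
$O{\left(l{\left(5 \right)} \right)} + 381 \cdot 474 = -2 + 381 \cdot 474 = -2 + 180594 = 180592$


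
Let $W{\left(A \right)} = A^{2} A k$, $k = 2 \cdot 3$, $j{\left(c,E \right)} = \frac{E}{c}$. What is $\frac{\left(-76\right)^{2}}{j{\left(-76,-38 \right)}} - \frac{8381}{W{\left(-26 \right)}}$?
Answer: $\frac{1218236093}{105456} \approx 11552.0$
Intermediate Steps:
$k = 6$
$W{\left(A \right)} = 6 A^{3}$ ($W{\left(A \right)} = A^{2} A 6 = A^{3} \cdot 6 = 6 A^{3}$)
$\frac{\left(-76\right)^{2}}{j{\left(-76,-38 \right)}} - \frac{8381}{W{\left(-26 \right)}} = \frac{\left(-76\right)^{2}}{\left(-38\right) \frac{1}{-76}} - \frac{8381}{6 \left(-26\right)^{3}} = \frac{5776}{\left(-38\right) \left(- \frac{1}{76}\right)} - \frac{8381}{6 \left(-17576\right)} = 5776 \frac{1}{\frac{1}{2}} - \frac{8381}{-105456} = 5776 \cdot 2 - - \frac{8381}{105456} = 11552 + \frac{8381}{105456} = \frac{1218236093}{105456}$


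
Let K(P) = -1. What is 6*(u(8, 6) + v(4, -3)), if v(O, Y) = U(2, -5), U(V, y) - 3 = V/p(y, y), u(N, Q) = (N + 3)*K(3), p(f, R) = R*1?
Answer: -252/5 ≈ -50.400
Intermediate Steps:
p(f, R) = R
u(N, Q) = -3 - N (u(N, Q) = (N + 3)*(-1) = (3 + N)*(-1) = -3 - N)
U(V, y) = 3 + V/y
v(O, Y) = 13/5 (v(O, Y) = 3 + 2/(-5) = 3 + 2*(-1/5) = 3 - 2/5 = 13/5)
6*(u(8, 6) + v(4, -3)) = 6*((-3 - 1*8) + 13/5) = 6*((-3 - 8) + 13/5) = 6*(-11 + 13/5) = 6*(-42/5) = -252/5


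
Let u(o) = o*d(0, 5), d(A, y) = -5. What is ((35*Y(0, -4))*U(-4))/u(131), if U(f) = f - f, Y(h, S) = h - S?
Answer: 0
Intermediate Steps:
u(o) = -5*o (u(o) = o*(-5) = -5*o)
U(f) = 0
((35*Y(0, -4))*U(-4))/u(131) = ((35*(0 - 1*(-4)))*0)/((-5*131)) = ((35*(0 + 4))*0)/(-655) = ((35*4)*0)*(-1/655) = (140*0)*(-1/655) = 0*(-1/655) = 0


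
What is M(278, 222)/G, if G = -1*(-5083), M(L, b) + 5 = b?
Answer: 217/5083 ≈ 0.042691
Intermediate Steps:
M(L, b) = -5 + b
G = 5083
M(278, 222)/G = (-5 + 222)/5083 = 217*(1/5083) = 217/5083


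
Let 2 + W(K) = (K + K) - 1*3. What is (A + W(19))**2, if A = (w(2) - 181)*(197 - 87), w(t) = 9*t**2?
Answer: 253350889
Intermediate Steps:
W(K) = -5 + 2*K (W(K) = -2 + ((K + K) - 1*3) = -2 + (2*K - 3) = -2 + (-3 + 2*K) = -5 + 2*K)
A = -15950 (A = (9*2**2 - 181)*(197 - 87) = (9*4 - 181)*110 = (36 - 181)*110 = -145*110 = -15950)
(A + W(19))**2 = (-15950 + (-5 + 2*19))**2 = (-15950 + (-5 + 38))**2 = (-15950 + 33)**2 = (-15917)**2 = 253350889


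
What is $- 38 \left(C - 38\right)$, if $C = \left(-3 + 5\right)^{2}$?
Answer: $1292$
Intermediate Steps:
$C = 4$ ($C = 2^{2} = 4$)
$- 38 \left(C - 38\right) = - 38 \left(4 - 38\right) = \left(-38\right) \left(-34\right) = 1292$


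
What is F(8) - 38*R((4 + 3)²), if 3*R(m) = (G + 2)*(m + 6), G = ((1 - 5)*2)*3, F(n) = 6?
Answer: 45998/3 ≈ 15333.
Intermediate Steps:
G = -24 (G = -4*2*3 = -8*3 = -24)
R(m) = -44 - 22*m/3 (R(m) = ((-24 + 2)*(m + 6))/3 = (-22*(6 + m))/3 = (-132 - 22*m)/3 = -44 - 22*m/3)
F(8) - 38*R((4 + 3)²) = 6 - 38*(-44 - 22*(4 + 3)²/3) = 6 - 38*(-44 - 22/3*7²) = 6 - 38*(-44 - 22/3*49) = 6 - 38*(-44 - 1078/3) = 6 - 38*(-1210/3) = 6 + 45980/3 = 45998/3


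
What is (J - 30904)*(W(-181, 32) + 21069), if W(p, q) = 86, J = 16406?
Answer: -306705190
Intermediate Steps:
(J - 30904)*(W(-181, 32) + 21069) = (16406 - 30904)*(86 + 21069) = -14498*21155 = -306705190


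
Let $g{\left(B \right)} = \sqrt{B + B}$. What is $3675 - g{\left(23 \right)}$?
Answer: $3675 - \sqrt{46} \approx 3668.2$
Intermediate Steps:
$g{\left(B \right)} = \sqrt{2} \sqrt{B}$ ($g{\left(B \right)} = \sqrt{2 B} = \sqrt{2} \sqrt{B}$)
$3675 - g{\left(23 \right)} = 3675 - \sqrt{2} \sqrt{23} = 3675 - \sqrt{46}$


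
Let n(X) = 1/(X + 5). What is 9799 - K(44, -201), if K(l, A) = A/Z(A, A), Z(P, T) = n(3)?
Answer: 11407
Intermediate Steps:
n(X) = 1/(5 + X)
Z(P, T) = ⅛ (Z(P, T) = 1/(5 + 3) = 1/8 = ⅛)
K(l, A) = 8*A (K(l, A) = A/(⅛) = A*8 = 8*A)
9799 - K(44, -201) = 9799 - 8*(-201) = 9799 - 1*(-1608) = 9799 + 1608 = 11407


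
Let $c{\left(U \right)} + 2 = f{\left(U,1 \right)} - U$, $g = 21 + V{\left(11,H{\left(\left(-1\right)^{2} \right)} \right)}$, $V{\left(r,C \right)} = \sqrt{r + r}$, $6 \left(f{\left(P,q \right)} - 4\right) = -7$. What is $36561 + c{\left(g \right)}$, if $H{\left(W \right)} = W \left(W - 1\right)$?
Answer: $\frac{219245}{6} - \sqrt{22} \approx 36536.0$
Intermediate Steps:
$f{\left(P,q \right)} = \frac{17}{6}$ ($f{\left(P,q \right)} = 4 + \frac{1}{6} \left(-7\right) = 4 - \frac{7}{6} = \frac{17}{6}$)
$H{\left(W \right)} = W \left(-1 + W\right)$
$V{\left(r,C \right)} = \sqrt{2} \sqrt{r}$ ($V{\left(r,C \right)} = \sqrt{2 r} = \sqrt{2} \sqrt{r}$)
$g = 21 + \sqrt{22}$ ($g = 21 + \sqrt{2} \sqrt{11} = 21 + \sqrt{22} \approx 25.69$)
$c{\left(U \right)} = \frac{5}{6} - U$ ($c{\left(U \right)} = -2 - \left(- \frac{17}{6} + U\right) = \frac{5}{6} - U$)
$36561 + c{\left(g \right)} = 36561 - \left(\frac{121}{6} + \sqrt{22}\right) = \frac{219245}{6} - \sqrt{22}$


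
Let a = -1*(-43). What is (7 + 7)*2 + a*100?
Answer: 4328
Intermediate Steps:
a = 43
(7 + 7)*2 + a*100 = (7 + 7)*2 + 43*100 = 14*2 + 4300 = 28 + 4300 = 4328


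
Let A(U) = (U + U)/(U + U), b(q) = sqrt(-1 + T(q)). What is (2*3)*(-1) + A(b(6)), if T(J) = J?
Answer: -5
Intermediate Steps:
b(q) = sqrt(-1 + q)
A(U) = 1 (A(U) = (2*U)/((2*U)) = (2*U)*(1/(2*U)) = 1)
(2*3)*(-1) + A(b(6)) = (2*3)*(-1) + 1 = 6*(-1) + 1 = -6 + 1 = -5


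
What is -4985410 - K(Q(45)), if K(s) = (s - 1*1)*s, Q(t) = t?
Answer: -4987390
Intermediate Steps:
K(s) = s*(-1 + s) (K(s) = (s - 1)*s = (-1 + s)*s = s*(-1 + s))
-4985410 - K(Q(45)) = -4985410 - 45*(-1 + 45) = -4985410 - 45*44 = -4985410 - 1*1980 = -4985410 - 1980 = -4987390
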